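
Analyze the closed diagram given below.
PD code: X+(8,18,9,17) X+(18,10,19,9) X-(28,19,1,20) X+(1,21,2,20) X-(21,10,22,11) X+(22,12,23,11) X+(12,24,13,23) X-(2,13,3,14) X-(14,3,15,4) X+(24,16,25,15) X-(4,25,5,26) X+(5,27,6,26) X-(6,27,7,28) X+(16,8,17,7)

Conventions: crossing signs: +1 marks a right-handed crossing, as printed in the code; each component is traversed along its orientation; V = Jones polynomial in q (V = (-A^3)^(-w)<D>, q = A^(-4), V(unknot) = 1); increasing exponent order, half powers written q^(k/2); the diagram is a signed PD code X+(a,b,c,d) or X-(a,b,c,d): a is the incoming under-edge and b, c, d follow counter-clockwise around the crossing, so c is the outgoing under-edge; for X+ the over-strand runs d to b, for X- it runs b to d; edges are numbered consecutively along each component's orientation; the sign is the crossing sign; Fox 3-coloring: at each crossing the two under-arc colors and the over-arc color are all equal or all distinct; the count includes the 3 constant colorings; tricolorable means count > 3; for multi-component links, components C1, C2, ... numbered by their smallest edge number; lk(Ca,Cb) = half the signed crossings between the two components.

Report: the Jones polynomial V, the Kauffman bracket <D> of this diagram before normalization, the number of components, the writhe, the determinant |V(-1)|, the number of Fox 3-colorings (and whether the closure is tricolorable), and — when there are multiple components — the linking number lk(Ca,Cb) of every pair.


Jones polynomial: V(q) = -q^-2 + 2q^-1 - 2 + 4q - 4q^2 + 4q^3 - 3q^4 + 2q^5 - q^6
<D> = -A^-18 + 2A^-14 - 3A^-10 + 4A^-6 - 4A^-2 + 4A^2 - 2A^6 + 2A^10 - A^14; writhe +2
components 1, writhe +2 (14 crossings)
3-colorings: 3 of 3^14, det 23 — not tricolorable
note: |V(-1)| = 23: so not tricolorable, since 3 does not divide 23


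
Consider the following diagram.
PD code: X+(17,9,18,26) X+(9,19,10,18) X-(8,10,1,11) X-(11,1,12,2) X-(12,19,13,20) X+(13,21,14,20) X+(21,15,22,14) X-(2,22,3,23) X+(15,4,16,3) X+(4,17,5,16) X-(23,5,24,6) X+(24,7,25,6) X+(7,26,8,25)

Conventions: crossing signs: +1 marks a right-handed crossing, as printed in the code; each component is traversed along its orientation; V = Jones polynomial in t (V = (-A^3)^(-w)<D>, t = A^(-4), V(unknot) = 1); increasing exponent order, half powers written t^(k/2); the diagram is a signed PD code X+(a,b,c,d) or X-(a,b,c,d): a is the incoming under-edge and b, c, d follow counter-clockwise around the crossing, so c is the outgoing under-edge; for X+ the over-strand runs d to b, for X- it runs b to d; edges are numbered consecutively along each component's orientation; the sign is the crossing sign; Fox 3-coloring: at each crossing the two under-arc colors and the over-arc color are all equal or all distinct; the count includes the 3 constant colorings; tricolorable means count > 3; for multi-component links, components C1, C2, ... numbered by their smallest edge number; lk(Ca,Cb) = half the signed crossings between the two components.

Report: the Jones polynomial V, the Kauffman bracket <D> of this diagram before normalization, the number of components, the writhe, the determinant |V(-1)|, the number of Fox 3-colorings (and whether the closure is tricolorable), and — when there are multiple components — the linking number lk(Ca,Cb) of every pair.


V = -2t^(1/2) + t^(3/2) - 2t^(5/2) + t^(7/2) - t^(9/2) + t^(11/2)
<D> = -A^-13 + A^-9 - A^-5 + 2A^-1 - A^3 + 2A^7 (w = +3)
2 components over 13 crossings, w = +3
lk(C1,C2): 0
3 Fox colorings among 3^13, |V(-1)| = 8: not tricolorable
why: det 8 = |V(-1)|; not divisible by 3, so not tricolorable


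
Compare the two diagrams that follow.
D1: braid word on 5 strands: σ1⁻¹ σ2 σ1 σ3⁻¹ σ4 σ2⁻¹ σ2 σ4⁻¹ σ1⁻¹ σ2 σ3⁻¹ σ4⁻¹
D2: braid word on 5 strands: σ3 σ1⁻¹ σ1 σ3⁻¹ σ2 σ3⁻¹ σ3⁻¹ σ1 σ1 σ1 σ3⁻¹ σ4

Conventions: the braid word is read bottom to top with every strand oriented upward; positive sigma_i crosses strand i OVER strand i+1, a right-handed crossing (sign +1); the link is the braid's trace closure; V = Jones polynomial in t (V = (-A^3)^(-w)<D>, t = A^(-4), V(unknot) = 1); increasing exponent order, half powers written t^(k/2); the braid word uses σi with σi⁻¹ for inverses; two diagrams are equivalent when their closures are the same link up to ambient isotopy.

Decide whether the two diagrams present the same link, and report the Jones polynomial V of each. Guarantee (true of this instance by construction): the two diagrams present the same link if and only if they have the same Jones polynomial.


same link: no
V(D1) = t^-2 - t^-1 + 1 - t + t^2  [12 crossings, <D> = A^-14 - A^-10 + A^-6 - A^-2 + A^2, w = -2]
D2 (bracket -A^-6 + A^-2 - A^2 + 3A^6 - A^10 + A^14 - A^18; 12 crossings at w = +2): V = -t^-3 + t^-2 - t^-1 + 3 - t + t^2 - t^3
note: comparing 2 Jones polynomials yields 2 groups


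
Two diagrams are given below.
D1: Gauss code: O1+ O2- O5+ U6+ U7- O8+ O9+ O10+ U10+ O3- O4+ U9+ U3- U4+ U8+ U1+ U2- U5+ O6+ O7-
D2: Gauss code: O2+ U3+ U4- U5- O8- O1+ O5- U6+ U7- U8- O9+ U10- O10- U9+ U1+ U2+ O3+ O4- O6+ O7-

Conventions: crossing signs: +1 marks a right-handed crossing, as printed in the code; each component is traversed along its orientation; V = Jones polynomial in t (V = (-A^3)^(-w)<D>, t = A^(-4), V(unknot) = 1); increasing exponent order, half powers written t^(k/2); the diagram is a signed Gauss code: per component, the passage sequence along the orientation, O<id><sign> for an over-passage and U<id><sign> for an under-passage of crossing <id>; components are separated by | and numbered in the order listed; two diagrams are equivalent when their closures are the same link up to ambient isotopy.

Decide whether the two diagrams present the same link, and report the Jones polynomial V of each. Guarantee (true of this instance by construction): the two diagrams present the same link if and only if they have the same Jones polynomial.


equivalent: yes
V(D1) = 1  (w +4, c 10, <D> = A^12)
V(D2) = 1  [10 crossings, <D> = 1, w = 0]
key observation: all 2 diagrams share one V(t), hence one class


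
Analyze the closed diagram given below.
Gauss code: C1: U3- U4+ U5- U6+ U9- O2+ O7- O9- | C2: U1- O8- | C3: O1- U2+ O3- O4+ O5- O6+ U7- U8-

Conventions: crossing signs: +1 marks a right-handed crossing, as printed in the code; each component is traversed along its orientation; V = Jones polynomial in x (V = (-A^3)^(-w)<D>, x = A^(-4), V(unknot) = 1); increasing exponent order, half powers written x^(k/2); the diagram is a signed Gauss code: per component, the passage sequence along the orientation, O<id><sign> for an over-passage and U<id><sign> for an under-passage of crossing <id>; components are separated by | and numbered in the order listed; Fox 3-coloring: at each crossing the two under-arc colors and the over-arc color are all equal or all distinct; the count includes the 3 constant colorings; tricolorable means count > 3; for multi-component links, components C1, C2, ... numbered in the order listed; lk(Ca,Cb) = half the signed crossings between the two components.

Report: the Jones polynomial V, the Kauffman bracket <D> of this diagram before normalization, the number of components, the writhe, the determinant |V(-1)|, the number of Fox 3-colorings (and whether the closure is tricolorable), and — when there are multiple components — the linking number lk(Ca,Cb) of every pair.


V(x) = x^-3 + x^-2 + x^-1 + 1
bracket: -A^-9 - A^-5 - A^-1 - A^3, w = -3
3 components, writhe -3, over 9 crossings
lk(C1,C2) = 0
linking number lk(C1,C3) = 0
lk(C2,C3): -1
det 0, colorings 9 of 3^9 — tricolorable
observation: the span of V is 3, within the link bound 9 + 3 - 1


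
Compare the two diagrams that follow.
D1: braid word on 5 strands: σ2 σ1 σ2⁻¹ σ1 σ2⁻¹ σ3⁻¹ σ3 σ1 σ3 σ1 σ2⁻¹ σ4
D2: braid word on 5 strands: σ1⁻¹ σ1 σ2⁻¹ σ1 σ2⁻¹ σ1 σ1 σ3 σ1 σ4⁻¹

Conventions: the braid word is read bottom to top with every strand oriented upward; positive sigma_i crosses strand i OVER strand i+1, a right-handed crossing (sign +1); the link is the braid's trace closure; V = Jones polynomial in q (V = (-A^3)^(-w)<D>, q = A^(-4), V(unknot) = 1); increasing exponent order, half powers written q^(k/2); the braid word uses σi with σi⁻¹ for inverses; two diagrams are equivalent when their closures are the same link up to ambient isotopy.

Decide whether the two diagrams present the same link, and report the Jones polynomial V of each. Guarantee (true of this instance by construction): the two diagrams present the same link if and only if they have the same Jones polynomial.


equivalent: yes
D1 (bracket A^-8 - 2A^-4 + 2 - 2A^4 + 2A^8 - A^12 + A^16; 12 crossings at w = +4): V = q^-1 - 1 + 2q - 2q^2 + 2q^3 - 2q^4 + q^5
V(D2) = q^-1 - 1 + 2q - 2q^2 + 2q^3 - 2q^4 + q^5  [10 crossings, <D> = A^-14 - 2A^-10 + 2A^-6 - 2A^-2 + 2A^2 - A^6 + A^10, w = +2]
observation: Markov moves rewrite D1 (12 crossings) into D2 (10)


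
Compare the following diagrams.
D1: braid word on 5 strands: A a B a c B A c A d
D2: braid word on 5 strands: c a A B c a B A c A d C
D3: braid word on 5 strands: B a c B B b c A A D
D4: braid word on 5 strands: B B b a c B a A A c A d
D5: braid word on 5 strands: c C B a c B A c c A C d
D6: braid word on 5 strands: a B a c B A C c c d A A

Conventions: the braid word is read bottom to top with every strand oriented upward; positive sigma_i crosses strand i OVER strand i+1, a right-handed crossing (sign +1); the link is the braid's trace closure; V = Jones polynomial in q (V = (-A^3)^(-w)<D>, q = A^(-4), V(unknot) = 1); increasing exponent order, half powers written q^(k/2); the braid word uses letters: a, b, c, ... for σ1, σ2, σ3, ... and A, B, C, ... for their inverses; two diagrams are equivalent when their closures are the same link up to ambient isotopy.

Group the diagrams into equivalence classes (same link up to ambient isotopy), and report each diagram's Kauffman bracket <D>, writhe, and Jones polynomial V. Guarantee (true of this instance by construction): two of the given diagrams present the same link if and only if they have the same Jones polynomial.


classes: {D1, D2, D3, D4, D5, D6}
V(D1) = q^-4 - q^-3 + q^-2 - 2q^-1 + 2 - q + q^2  [10 crossings, <D> = A^-8 - A^-4 + 2 - 2A^4 + A^8 - A^12 + A^16, w = 0]
V(D2) = q^-4 - q^-3 + q^-2 - 2q^-1 + 2 - q + q^2  (w 0, c 12, <D> = A^-8 - A^-4 + 2 - 2A^4 + A^8 - A^12 + A^16)
D3 (bracket A^-14 - A^-10 + 2A^-6 - 2A^-2 + A^2 - A^6 + A^10; 10 crossings at w = -2): V = q^-4 - q^-3 + q^-2 - 2q^-1 + 2 - q + q^2
V(D4) = q^-4 - q^-3 + q^-2 - 2q^-1 + 2 - q + q^2  [12 crossings, <D> = A^-8 - A^-4 + 2 - 2A^4 + A^8 - A^12 + A^16, w = 0]
V(D5) = q^-4 - q^-3 + q^-2 - 2q^-1 + 2 - q + q^2  (w 0, c 12, <D> = A^-8 - A^-4 + 2 - 2A^4 + A^8 - A^12 + A^16)
D6 (bracket A^-8 - A^-4 + 2 - 2A^4 + A^8 - A^12 + A^16; 12 crossings at w = 0): V = q^-4 - q^-3 + q^-2 - 2q^-1 + 2 - q + q^2
note: one V(q) for all 6 diagrams — one class (guaranteed)


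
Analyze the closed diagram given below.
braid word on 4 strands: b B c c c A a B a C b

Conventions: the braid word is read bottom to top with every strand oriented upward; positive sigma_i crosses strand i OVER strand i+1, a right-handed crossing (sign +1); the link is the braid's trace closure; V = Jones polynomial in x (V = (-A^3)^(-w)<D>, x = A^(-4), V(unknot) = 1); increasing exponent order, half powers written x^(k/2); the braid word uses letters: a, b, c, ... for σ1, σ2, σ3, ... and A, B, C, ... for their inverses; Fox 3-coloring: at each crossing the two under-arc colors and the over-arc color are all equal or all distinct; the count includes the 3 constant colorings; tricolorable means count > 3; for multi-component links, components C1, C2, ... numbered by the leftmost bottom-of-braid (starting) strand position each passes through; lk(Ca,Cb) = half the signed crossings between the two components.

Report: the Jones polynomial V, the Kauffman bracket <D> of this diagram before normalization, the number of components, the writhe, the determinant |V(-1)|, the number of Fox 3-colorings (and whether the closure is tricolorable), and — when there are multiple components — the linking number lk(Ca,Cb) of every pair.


V = x + x^3 - x^4
<D> = A^-7 - A^-3 - A^5 (w = +3)
1 component over 11 crossings, w = +3
9 Fox colorings among 3^11, |V(-1)| = 3: tricolorable
why: w = +3 shifts under R1 moves; the (-A^3)^(-3) factor cancels that in V


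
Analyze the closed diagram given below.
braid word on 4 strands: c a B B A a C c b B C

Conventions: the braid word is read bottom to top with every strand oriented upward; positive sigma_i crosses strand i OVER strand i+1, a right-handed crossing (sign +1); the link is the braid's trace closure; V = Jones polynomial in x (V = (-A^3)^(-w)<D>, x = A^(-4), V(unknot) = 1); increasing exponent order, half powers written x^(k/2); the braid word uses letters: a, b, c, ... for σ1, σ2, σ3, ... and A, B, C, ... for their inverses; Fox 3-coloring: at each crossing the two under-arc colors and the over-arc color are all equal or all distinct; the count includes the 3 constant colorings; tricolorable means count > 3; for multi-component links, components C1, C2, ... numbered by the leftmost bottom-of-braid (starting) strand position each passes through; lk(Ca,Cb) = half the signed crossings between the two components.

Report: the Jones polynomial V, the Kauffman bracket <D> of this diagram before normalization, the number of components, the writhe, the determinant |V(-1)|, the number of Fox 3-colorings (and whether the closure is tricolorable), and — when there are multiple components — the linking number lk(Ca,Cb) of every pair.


V(x) = x^-3 + x^-2 + x^-1 + 1
bracket: -A^-3 - A - A^5 - A^9, w = -1
3 components, writhe -1, over 11 crossings
lk(C1,C2) = 0
linking number lk(C1,C3) = -1
lk(C2,C3): 0
det 0, colorings 9 of 3^12 — tricolorable
observation: the span of V is 3, within the link bound 11 + 3 - 1


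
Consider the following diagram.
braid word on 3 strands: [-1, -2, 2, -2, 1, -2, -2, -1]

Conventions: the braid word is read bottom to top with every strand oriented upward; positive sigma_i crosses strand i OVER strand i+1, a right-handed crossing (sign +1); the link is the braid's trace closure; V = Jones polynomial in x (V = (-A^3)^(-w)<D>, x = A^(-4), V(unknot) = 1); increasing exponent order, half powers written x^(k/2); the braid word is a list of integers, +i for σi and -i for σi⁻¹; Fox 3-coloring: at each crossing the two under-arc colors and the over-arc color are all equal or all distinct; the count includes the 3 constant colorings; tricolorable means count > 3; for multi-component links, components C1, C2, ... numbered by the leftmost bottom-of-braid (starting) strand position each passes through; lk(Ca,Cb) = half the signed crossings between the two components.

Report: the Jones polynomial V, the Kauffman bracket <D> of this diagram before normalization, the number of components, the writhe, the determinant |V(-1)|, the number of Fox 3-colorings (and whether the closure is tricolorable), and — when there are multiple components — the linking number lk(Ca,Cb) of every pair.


Jones polynomial: V(x) = -x^-6 + x^-5 - x^-4 + 2x^-3 - x^-2 + x^-1
<D> = A^-8 - A^-4 + 2 - A^4 + A^8 - A^12; writhe -4
components 1, writhe -4 (8 crossings)
3-colorings: 3 of 3^8, det 7 — not tricolorable
note: |V(-1)| = 7: so not tricolorable, since 3 does not divide 7


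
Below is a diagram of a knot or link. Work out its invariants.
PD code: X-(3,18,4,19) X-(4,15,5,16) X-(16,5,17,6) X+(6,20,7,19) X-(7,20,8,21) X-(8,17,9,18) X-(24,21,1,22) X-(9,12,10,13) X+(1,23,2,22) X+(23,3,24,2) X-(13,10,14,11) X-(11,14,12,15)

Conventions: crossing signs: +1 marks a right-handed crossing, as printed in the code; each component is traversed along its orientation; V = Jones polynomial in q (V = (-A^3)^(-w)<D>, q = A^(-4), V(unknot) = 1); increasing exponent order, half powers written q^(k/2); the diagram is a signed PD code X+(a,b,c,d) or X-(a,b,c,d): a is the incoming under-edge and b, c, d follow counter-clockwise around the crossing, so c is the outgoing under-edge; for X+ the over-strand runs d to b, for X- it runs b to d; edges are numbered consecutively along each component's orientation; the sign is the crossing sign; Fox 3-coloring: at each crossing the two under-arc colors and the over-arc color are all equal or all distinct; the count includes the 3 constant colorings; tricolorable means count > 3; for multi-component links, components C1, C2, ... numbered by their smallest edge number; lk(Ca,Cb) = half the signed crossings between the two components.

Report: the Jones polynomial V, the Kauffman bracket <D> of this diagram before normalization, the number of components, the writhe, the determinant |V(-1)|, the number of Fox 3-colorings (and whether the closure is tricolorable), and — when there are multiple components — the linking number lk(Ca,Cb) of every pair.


Jones polynomial: V(q) = q^-8 - 2q^-7 + q^-6 - 2q^-5 + 2q^-4 + q^-2
<D> = A^-10 + 2A^-2 - 2A^2 + A^6 - 2A^10 + A^14; writhe -6
components 1, writhe -6 (12 crossings)
3-colorings: 27 of 3^12, det 9 — tricolorable
note: |V(-1)| = 9: so tricolorable, since 3 divides 9


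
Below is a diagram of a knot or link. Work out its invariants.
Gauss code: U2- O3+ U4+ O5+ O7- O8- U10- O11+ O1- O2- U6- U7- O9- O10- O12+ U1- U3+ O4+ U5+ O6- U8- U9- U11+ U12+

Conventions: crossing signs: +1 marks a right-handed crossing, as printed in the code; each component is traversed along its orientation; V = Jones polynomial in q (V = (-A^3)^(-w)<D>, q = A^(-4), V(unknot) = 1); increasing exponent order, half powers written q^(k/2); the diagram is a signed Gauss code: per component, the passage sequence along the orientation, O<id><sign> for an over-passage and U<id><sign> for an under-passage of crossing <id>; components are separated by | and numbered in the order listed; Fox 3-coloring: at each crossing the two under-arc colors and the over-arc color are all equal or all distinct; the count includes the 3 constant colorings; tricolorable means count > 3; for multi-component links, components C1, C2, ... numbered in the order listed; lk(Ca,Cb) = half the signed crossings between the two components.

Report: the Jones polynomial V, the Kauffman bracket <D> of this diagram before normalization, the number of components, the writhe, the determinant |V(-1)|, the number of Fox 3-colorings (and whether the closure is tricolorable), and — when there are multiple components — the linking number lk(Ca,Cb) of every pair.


Jones polynomial: V(q) = -q^-5 + q^-4 - q^-3 + 2q^-2 - q^-1 + 2 - q
<D> = -A^-10 + 2A^-6 - A^-2 + 2A^2 - A^6 + A^10 - A^14; writhe -2
components 1, writhe -2 (12 crossings)
3-colorings: 9 of 3^12, det 9 — tricolorable
note: V spans 6 powers of q: at least 6 crossings in any diagram


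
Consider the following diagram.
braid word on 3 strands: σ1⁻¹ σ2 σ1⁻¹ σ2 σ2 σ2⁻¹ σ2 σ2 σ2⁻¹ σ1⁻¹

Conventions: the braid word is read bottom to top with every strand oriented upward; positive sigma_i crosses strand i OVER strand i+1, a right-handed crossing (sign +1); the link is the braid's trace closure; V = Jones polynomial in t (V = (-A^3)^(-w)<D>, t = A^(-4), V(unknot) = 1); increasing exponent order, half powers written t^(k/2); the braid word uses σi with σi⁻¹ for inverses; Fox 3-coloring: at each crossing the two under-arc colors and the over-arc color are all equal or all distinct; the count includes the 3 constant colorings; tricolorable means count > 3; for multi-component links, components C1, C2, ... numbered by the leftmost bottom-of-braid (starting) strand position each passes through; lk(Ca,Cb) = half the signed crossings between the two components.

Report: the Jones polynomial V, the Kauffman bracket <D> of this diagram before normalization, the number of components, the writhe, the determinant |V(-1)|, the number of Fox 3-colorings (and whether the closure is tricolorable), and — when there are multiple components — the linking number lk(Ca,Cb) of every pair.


V(t) = -t^-3 + 2t^-2 - 2t^-1 + 3 - 2t + 2t^2 - t^3
bracket: -A^-12 + 2A^-8 - 2A^-4 + 3 - 2A^4 + 2A^8 - A^12, w = 0
1 component, writhe 0, over 10 crossings
det 13, colorings 3 of 3^10 — not tricolorable
observation: |V(-1)| = 13: so not tricolorable, since 3 does not divide 13


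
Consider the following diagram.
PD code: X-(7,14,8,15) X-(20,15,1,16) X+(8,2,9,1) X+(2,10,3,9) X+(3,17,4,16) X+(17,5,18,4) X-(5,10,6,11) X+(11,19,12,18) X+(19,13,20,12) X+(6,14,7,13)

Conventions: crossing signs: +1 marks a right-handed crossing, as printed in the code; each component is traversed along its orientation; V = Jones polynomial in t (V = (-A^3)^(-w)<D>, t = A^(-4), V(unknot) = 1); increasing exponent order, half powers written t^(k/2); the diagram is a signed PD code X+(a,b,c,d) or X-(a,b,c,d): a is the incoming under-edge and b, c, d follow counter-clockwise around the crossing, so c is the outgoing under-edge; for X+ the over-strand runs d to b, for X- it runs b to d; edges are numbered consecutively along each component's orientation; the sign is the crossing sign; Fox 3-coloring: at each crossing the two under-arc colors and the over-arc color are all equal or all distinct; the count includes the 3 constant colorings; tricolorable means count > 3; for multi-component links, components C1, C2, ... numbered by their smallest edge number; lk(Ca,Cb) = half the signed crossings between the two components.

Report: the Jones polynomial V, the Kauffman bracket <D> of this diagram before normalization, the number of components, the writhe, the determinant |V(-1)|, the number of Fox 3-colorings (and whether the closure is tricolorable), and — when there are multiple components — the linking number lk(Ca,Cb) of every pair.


V = t - t^2 + 2t^3 - t^4 + t^5 - t^6
<D> = -A^-12 + A^-8 - A^-4 + 2 - A^4 + A^8 (w = +4)
1 component over 10 crossings, w = +4
3 Fox colorings among 3^10, |V(-1)| = 7: not tricolorable
why: w = +4 shifts under R1 moves; the (-A^3)^(-4) factor cancels that in V


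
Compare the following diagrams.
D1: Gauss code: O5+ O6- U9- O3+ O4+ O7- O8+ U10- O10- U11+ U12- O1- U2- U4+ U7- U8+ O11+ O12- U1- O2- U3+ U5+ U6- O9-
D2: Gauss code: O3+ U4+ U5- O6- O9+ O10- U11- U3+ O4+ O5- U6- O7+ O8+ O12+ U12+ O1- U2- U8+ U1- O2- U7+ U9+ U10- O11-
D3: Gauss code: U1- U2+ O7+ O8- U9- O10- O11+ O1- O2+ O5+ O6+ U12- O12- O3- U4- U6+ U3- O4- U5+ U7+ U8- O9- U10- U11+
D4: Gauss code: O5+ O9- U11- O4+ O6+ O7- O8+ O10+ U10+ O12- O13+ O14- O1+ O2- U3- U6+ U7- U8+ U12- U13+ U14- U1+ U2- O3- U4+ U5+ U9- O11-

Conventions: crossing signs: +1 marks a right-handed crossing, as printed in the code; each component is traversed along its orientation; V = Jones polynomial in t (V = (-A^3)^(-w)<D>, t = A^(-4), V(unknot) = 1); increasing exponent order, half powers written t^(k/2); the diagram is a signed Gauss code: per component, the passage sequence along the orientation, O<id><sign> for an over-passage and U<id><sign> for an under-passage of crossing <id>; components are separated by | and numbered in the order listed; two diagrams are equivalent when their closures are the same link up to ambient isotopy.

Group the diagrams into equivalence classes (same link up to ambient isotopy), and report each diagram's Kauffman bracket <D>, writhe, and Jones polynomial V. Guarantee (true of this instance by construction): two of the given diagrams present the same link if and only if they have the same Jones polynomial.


equivalence classes: {D1, D2, D3, D4}
D1 (bracket A^-6; 12 crossings at w = -2): V = 1
D2 (bracket 1; 12 crossings at w = 0): V = 1
V(D3) = 1  (w -2, c 12, <D> = A^-6)
V(D4) = 1  (w 0, c 14, <D> = 1)
key observation: one V(t) for all 4 diagrams — one class (guaranteed)


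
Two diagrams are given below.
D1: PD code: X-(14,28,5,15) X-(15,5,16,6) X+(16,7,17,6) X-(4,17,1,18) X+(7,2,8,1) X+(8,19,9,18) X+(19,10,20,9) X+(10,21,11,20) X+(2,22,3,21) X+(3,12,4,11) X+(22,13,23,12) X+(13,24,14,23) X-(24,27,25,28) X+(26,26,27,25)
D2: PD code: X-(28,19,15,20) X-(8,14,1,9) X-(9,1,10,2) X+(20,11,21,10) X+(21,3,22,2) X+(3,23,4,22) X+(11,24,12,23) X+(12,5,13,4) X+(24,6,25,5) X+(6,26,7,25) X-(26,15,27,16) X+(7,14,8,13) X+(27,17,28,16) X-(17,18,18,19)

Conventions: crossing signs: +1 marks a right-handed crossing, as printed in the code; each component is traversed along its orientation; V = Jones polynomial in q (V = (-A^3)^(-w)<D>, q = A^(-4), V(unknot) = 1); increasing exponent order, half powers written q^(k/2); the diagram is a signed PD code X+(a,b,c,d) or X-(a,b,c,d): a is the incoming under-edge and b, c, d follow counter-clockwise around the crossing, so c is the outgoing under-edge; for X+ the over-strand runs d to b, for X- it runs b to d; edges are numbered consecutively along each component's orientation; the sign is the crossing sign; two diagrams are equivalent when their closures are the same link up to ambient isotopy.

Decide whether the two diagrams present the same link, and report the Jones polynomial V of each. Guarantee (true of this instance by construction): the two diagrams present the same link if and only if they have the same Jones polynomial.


equivalent: yes
D1 (bracket A^-14 - A^-10 + 2A^-6 - A^-2 + 2A^2 + A^10; 14 crossings at w = +6): V = q^2 + 2q^4 - q^5 + 2q^6 - q^7 + q^8
V(D2) = q^2 + 2q^4 - q^5 + 2q^6 - q^7 + q^8  [14 crossings, <D> = A^-20 - A^-16 + 2A^-12 - A^-8 + 2A^-4 + A^4, w = +4]
observation: Reidemeister moves carry D1 (14 crossings) to D2 (14)


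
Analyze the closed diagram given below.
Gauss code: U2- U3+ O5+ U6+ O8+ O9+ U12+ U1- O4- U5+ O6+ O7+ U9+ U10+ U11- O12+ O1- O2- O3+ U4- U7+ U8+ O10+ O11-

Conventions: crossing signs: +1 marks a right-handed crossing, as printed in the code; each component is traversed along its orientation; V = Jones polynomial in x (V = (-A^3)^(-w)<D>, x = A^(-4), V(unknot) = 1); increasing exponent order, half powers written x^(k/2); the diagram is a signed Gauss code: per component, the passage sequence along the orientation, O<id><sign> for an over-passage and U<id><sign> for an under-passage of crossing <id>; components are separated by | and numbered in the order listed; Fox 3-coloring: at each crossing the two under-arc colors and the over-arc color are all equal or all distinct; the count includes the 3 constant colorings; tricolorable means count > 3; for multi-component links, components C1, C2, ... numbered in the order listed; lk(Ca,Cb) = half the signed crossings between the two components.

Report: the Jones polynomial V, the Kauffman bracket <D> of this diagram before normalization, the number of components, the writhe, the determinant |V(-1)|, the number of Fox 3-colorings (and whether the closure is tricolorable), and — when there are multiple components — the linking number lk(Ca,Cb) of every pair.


V(x) = x + x^3 - x^4
bracket: -A^-4 + 1 + A^8, w = +4
1 component, writhe +4, over 12 crossings
det 3, colorings 9 of 3^12 — tricolorable
observation: V spans 3 powers of x: at least 3 crossings in any diagram


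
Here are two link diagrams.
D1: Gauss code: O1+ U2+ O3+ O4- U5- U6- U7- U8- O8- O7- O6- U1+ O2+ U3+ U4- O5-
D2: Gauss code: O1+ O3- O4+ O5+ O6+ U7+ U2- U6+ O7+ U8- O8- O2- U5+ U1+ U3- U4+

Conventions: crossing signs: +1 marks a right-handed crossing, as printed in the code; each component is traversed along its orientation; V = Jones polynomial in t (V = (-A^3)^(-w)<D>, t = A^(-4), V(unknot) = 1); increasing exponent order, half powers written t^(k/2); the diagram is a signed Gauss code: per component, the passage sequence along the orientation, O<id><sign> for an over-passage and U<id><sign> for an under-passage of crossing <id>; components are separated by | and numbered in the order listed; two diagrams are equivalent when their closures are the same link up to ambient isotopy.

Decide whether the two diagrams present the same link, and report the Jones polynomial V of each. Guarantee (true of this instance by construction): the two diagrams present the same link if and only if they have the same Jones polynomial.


equivalent: yes
V(D1) = 1  (w -2, c 8, <D> = A^-6)
D2 (bracket A^6; 8 crossings at w = +2): V = 1
why: one V(t) for all 2 diagrams — one class (guaranteed)


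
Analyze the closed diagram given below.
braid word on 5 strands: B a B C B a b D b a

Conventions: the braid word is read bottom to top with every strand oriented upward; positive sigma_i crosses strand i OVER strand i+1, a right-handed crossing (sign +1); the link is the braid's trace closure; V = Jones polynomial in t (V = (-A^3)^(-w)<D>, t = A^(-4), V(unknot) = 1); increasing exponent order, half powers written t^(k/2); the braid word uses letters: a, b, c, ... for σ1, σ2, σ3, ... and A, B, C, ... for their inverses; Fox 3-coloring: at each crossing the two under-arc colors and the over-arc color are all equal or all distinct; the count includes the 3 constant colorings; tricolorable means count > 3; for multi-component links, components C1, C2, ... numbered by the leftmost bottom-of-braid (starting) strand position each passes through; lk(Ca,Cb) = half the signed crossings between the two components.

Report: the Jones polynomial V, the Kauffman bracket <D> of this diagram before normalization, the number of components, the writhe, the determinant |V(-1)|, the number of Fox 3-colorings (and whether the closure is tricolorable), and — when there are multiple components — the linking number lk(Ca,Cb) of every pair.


V = -t^-1 + 2 - t + 2t^2 - t^3 + t^4 - t^5
<D> = -A^-20 + A^-16 - A^-12 + 2A^-8 - A^-4 + 2 - A^4 (w = 0)
1 component over 10 crossings, w = 0
9 Fox colorings among 3^10, |V(-1)| = 9: tricolorable
why: w = 0 (over 10 crossings) is diagram-only; (-A^3)^(0) removes it from V


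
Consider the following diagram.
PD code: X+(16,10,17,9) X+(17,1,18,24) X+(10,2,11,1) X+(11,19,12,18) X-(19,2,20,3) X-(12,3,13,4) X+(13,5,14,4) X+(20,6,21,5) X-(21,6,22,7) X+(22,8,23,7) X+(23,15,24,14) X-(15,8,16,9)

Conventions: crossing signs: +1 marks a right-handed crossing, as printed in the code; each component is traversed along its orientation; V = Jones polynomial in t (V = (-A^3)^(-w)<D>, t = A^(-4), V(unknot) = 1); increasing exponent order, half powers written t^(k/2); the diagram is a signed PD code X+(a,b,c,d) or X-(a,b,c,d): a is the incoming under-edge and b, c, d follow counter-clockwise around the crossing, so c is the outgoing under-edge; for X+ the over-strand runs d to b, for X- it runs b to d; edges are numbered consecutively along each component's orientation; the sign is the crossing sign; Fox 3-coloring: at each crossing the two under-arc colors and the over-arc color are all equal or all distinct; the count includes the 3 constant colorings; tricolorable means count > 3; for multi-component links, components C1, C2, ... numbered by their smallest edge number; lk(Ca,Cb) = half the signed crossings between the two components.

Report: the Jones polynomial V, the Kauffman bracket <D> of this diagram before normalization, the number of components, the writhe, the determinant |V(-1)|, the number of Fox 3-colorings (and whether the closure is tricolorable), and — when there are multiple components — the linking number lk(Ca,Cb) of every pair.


V(t) = t + t^3 - t^4
bracket: -A^-4 + 1 + A^8, w = +4
1 component, writhe +4, over 12 crossings
det 3, colorings 9 of 3^12 — tricolorable
observation: w = +4 shifts under R1 moves; the (-A^3)^(-4) factor cancels that in V


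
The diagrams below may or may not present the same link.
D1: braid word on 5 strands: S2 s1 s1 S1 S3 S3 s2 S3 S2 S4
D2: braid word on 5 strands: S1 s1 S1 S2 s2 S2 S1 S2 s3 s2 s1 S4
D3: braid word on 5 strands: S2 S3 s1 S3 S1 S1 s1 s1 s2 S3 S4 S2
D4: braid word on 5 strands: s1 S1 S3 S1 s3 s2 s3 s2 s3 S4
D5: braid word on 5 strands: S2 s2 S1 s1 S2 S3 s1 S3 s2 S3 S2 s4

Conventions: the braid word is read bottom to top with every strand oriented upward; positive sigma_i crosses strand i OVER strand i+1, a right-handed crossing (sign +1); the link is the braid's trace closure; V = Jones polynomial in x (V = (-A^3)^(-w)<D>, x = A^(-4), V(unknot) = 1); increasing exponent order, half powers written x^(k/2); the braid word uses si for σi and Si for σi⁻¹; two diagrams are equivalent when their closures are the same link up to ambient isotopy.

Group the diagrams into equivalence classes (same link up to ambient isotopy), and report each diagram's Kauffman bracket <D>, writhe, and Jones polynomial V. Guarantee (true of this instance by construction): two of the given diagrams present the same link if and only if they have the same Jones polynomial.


equivalence classes: {D1, D3, D5} | {D2} | {D4}
D1 (bracket A^-8 - A^-4 + 2 - A^4 + A^8 - A^12; 10 crossings at w = -4): V = -x^-6 + x^-5 - x^-4 + 2x^-3 - x^-2 + x^-1
D2 (bracket A^-6; 12 crossings at w = -2): V = 1
D3 (bracket A^-8 - A^-4 + 2 - A^4 + A^8 - A^12; 12 crossings at w = -4): V = -x^-6 + x^-5 - x^-4 + 2x^-3 - x^-2 + x^-1
V(D4) = x + x^3 - x^4  [10 crossings, <D> = -A^-10 + A^-6 + A^2, w = +2]
V(D5) = -x^-6 + x^-5 - x^-4 + 2x^-3 - x^-2 + x^-1  (w -2, c 12, <D> = A^-2 - A^2 + 2A^6 - A^10 + A^14 - A^18)
key observation: V(x) takes 3 values over 5 diagrams, fixing the grouping


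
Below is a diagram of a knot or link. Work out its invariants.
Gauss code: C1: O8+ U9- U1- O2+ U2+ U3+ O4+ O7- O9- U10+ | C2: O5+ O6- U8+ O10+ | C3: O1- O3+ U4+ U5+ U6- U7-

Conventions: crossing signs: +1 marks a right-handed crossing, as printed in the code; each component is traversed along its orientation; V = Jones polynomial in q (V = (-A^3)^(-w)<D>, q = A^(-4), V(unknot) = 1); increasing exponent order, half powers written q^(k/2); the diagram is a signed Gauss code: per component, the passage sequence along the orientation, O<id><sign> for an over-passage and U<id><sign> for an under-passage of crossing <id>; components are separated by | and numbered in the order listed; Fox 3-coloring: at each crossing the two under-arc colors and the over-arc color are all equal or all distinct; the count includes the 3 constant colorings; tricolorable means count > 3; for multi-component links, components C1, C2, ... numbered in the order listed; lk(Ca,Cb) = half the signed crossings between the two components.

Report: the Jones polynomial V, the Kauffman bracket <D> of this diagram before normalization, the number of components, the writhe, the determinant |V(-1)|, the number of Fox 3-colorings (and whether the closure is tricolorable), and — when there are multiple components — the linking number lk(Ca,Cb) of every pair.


V(q) = 1 + q + q^2 + q^3
bracket: A^-6 + A^-2 + A^2 + A^6, w = +2
3 components, writhe +2, over 10 crossings
lk(C1,C2) = +1
linking number lk(C1,C3) = 0
lk(C2,C3): 0
det 0, colorings 9 of 3^10 — tricolorable
observation: w = +2 (over 10 crossings) is diagram-only; (-A^3)^(-2) removes it from V


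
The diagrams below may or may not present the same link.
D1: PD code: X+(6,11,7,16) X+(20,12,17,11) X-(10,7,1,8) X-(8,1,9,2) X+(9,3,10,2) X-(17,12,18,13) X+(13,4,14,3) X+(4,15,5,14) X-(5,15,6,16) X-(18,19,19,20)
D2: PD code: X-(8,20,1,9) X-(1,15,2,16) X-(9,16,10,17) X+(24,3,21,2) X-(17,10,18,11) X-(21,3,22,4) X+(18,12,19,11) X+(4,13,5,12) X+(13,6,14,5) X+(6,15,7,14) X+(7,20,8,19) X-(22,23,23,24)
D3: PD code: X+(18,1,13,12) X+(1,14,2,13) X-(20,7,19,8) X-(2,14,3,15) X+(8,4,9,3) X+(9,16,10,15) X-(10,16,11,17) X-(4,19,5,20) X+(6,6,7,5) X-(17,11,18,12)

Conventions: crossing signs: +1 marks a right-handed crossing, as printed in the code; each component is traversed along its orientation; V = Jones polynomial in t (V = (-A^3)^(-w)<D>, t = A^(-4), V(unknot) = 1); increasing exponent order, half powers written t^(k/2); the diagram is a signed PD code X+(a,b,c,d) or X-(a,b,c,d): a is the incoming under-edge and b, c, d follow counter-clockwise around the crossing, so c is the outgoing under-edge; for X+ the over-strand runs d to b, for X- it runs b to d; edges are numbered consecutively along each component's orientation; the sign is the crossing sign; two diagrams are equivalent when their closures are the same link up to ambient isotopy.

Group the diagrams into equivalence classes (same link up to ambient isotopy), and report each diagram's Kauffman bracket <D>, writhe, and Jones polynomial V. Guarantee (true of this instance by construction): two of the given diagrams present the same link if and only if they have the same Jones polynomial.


classes: {D1, D2} | {D3}
V(D1) = 1 + t + t^2 + t^3  [10 crossings, <D> = A^-12 + A^-8 + A^-4 + 1, w = 0]
V(D2) = 1 + t + t^2 + t^3  [12 crossings, <D> = A^-12 + A^-8 + A^-4 + 1, w = 0]
V(D3) = t^-3 + t^-2 + t^-1 + 1  [10 crossings, <D> = 1 + A^4 + A^8 + A^12, w = 0]
note: 2 values of V(t) split the 3 diagrams


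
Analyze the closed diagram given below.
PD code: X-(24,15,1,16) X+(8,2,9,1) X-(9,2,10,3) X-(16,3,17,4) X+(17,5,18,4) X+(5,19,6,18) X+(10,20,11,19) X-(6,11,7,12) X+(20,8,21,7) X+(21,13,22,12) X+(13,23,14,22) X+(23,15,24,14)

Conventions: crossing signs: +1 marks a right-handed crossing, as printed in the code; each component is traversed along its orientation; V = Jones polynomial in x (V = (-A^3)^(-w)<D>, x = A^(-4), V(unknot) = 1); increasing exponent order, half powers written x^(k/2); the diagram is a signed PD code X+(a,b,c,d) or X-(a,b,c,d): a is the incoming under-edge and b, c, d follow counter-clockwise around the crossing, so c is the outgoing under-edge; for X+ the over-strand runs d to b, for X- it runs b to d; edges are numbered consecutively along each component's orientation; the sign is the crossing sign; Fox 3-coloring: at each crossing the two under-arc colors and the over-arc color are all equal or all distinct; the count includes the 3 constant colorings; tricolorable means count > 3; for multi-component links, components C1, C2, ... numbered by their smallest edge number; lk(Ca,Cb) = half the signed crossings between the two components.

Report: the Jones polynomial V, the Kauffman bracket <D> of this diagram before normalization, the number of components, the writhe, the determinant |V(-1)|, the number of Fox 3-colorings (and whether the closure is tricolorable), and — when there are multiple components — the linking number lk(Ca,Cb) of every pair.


Jones polynomial: V(x) = x - x^2 + 2x^3 - x^4 + x^5 - x^6
<D> = -A^-12 + A^-8 - A^-4 + 2 - A^4 + A^8; writhe +4
components 1, writhe +4 (12 crossings)
3-colorings: 3 of 3^12, det 7 — not tricolorable
note: the span of V is 5, forcing >= 5 crossings in any diagram


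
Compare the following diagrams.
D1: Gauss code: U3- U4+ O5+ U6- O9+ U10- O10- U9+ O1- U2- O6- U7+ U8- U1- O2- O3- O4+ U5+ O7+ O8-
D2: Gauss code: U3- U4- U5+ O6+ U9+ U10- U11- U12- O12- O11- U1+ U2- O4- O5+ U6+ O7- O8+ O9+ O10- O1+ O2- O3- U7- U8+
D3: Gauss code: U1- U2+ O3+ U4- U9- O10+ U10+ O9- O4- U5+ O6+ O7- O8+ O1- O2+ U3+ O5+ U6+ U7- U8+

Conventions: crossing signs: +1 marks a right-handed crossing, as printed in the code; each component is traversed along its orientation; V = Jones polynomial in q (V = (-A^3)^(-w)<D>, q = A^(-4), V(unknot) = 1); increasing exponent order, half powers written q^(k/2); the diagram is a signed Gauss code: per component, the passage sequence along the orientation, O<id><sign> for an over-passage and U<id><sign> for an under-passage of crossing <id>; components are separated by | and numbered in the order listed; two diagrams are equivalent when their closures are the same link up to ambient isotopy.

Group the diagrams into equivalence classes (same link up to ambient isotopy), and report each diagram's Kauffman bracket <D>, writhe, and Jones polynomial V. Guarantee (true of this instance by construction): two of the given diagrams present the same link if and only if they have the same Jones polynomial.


equivalence classes: {D1} | {D2} | {D3}
D1 (bracket A^-2 + A^6 - A^10; 10 crossings at w = -2): V = -q^-4 + q^-3 + q^-1
V(D2) = 1  (w -2, c 12, <D> = A^-6)
V(D3) = q + q^3 - q^4  [10 crossings, <D> = -A^-10 + A^-6 + A^2, w = +2]
key observation: 3 values of V(q) split the 3 diagrams


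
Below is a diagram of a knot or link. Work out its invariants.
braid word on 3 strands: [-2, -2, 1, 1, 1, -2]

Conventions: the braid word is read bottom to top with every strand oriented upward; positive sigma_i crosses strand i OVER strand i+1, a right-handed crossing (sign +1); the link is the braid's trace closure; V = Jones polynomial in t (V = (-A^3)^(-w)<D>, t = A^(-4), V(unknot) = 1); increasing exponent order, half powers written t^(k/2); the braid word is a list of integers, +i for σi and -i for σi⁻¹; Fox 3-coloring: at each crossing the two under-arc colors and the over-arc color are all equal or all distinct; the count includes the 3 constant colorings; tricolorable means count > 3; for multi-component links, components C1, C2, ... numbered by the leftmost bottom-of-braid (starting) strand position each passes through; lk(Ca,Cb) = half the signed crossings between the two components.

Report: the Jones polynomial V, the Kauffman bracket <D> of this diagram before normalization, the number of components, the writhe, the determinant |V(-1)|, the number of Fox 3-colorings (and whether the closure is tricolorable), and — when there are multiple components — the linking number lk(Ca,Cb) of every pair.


V = -t^-3 + t^-2 - t^-1 + 3 - t + t^2 - t^3
<D> = -A^-12 + A^-8 - A^-4 + 3 - A^4 + A^8 - A^12 (w = 0)
1 component over 6 crossings, w = 0
27 Fox colorings among 3^6, |V(-1)| = 9: tricolorable
why: w = 0 shifts under R1 moves; the (-A^3)^(0) factor cancels that in V
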